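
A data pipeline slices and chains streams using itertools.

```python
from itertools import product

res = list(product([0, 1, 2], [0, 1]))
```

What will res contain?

Step 1: product([0, 1, 2], [0, 1]) gives all pairs:
  (0, 0)
  (0, 1)
  (1, 0)
  (1, 1)
  (2, 0)
  (2, 1)
Therefore res = [(0, 0), (0, 1), (1, 0), (1, 1), (2, 0), (2, 1)].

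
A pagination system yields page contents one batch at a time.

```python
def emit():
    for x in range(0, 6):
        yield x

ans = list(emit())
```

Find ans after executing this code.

Step 1: The generator yields each value from range(0, 6).
Step 2: list() consumes all yields: [0, 1, 2, 3, 4, 5].
Therefore ans = [0, 1, 2, 3, 4, 5].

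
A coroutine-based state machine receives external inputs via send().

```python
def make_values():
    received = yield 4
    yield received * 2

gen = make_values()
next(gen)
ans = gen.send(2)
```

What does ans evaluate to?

Step 1: next(gen) advances to first yield, producing 4.
Step 2: send(2) resumes, received = 2.
Step 3: yield received * 2 = 2 * 2 = 4.
Therefore ans = 4.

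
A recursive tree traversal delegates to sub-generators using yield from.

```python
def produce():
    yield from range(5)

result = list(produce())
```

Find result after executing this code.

Step 1: yield from delegates to the iterable, yielding each element.
Step 2: Collected values: [0, 1, 2, 3, 4].
Therefore result = [0, 1, 2, 3, 4].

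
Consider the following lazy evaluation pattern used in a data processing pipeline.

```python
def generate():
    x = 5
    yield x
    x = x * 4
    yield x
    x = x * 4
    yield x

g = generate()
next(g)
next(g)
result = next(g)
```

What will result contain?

Step 1: Trace through generator execution:
  Yield 1: x starts at 5, yield 5
  Yield 2: x = 5 * 4 = 20, yield 20
  Yield 3: x = 20 * 4 = 80, yield 80
Step 2: First next() gets 5, second next() gets the second value, third next() yields 80.
Therefore result = 80.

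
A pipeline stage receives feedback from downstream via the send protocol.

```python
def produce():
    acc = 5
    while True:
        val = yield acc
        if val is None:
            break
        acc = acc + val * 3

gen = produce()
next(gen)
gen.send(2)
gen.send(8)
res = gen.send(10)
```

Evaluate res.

Step 1: next() -> yield acc=5.
Step 2: send(2) -> val=2, acc = 5 + 2*3 = 11, yield 11.
Step 3: send(8) -> val=8, acc = 11 + 8*3 = 35, yield 35.
Step 4: send(10) -> val=10, acc = 35 + 10*3 = 65, yield 65.
Therefore res = 65.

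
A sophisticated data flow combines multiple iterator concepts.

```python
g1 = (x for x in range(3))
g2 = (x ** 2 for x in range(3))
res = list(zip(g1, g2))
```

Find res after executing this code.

Step 1: g1 produces [0, 1, 2].
Step 2: g2 produces [0, 1, 4].
Step 3: zip pairs them: [(0, 0), (1, 1), (2, 4)].
Therefore res = [(0, 0), (1, 1), (2, 4)].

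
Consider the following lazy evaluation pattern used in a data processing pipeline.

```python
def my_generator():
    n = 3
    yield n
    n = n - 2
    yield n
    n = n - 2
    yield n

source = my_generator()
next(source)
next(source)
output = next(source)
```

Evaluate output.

Step 1: Trace through generator execution:
  Yield 1: n starts at 3, yield 3
  Yield 2: n = 3 - 2 = 1, yield 1
  Yield 3: n = 1 - 2 = -1, yield -1
Step 2: First next() gets 3, second next() gets the second value, third next() yields -1.
Therefore output = -1.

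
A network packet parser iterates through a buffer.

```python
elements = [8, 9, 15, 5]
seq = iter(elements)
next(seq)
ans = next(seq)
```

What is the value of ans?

Step 1: Create iterator over [8, 9, 15, 5].
Step 2: next() consumes 8.
Step 3: next() returns 9.
Therefore ans = 9.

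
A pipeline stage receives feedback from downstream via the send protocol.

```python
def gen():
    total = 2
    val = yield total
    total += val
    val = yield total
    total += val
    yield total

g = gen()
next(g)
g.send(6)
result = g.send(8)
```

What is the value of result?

Step 1: next() -> yield total=2.
Step 2: send(6) -> val=6, total = 2+6 = 8, yield 8.
Step 3: send(8) -> val=8, total = 8+8 = 16, yield 16.
Therefore result = 16.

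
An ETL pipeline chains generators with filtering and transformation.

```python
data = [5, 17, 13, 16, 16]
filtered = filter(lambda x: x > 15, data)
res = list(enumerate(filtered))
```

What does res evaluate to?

Step 1: Filter [5, 17, 13, 16, 16] for > 15: [17, 16, 16].
Step 2: enumerate re-indexes from 0: [(0, 17), (1, 16), (2, 16)].
Therefore res = [(0, 17), (1, 16), (2, 16)].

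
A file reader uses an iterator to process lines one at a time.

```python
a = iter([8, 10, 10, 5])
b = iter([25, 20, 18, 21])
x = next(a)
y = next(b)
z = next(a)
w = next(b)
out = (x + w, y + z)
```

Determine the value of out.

Step 1: a iterates [8, 10, 10, 5], b iterates [25, 20, 18, 21].
Step 2: x = next(a) = 8, y = next(b) = 25.
Step 3: z = next(a) = 10, w = next(b) = 20.
Step 4: out = (8 + 20, 25 + 10) = (28, 35).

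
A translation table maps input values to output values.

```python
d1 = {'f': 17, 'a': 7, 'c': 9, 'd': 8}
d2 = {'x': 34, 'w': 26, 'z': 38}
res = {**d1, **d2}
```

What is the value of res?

Step 1: Merge d1 and d2 (d2 values override on key conflicts).
Step 2: d1 has keys ['f', 'a', 'c', 'd'], d2 has keys ['x', 'w', 'z'].
Therefore res = {'f': 17, 'a': 7, 'c': 9, 'd': 8, 'x': 34, 'w': 26, 'z': 38}.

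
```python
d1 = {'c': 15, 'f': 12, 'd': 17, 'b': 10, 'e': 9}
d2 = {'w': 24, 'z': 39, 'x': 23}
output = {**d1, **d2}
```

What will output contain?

Step 1: Merge d1 and d2 (d2 values override on key conflicts).
Step 2: d1 has keys ['c', 'f', 'd', 'b', 'e'], d2 has keys ['w', 'z', 'x'].
Therefore output = {'c': 15, 'f': 12, 'd': 17, 'b': 10, 'e': 9, 'w': 24, 'z': 39, 'x': 23}.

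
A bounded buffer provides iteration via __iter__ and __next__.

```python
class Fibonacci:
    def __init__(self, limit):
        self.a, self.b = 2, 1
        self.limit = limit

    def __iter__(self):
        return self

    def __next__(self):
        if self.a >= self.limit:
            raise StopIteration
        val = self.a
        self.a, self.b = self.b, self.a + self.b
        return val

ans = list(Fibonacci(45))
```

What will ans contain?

Step 1: Fibonacci-like sequence (a=2, b=1) until >= 45:
  Yield 2, then a,b = 1,3
  Yield 1, then a,b = 3,4
  Yield 3, then a,b = 4,7
  Yield 4, then a,b = 7,11
  Yield 7, then a,b = 11,18
  Yield 11, then a,b = 18,29
  Yield 18, then a,b = 29,47
  Yield 29, then a,b = 47,76
Step 2: 47 >= 45, stop.
Therefore ans = [2, 1, 3, 4, 7, 11, 18, 29].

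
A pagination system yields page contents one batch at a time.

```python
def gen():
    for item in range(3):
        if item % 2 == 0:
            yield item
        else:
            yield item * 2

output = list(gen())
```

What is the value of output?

Step 1: For each item in range(3), yield item if even, else item*2:
  item=0 (even): yield 0
  item=1 (odd): yield 1*2 = 2
  item=2 (even): yield 2
Therefore output = [0, 2, 2].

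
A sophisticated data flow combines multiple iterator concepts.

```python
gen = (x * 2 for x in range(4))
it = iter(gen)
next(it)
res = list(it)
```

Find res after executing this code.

Step 1: Generator produces [0, 2, 4, 6].
Step 2: next(it) consumes first element (0).
Step 3: list(it) collects remaining: [2, 4, 6].
Therefore res = [2, 4, 6].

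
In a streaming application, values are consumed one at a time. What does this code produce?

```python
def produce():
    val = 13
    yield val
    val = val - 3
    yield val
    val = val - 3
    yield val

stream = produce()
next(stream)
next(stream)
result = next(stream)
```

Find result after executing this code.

Step 1: Trace through generator execution:
  Yield 1: val starts at 13, yield 13
  Yield 2: val = 13 - 3 = 10, yield 10
  Yield 3: val = 10 - 3 = 7, yield 7
Step 2: First next() gets 13, second next() gets the second value, third next() yields 7.
Therefore result = 7.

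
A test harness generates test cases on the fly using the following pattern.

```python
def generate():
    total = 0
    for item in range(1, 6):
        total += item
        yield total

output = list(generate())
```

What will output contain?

Step 1: Generator accumulates running sum:
  item=1: total = 1, yield 1
  item=2: total = 3, yield 3
  item=3: total = 6, yield 6
  item=4: total = 10, yield 10
  item=5: total = 15, yield 15
Therefore output = [1, 3, 6, 10, 15].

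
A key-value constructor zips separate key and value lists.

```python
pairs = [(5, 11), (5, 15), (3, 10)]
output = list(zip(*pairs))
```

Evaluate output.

Step 1: zip(*pairs) transposes: unzips [(5, 11), (5, 15), (3, 10)] into separate sequences.
Step 2: First elements: (5, 5, 3), second elements: (11, 15, 10).
Therefore output = [(5, 5, 3), (11, 15, 10)].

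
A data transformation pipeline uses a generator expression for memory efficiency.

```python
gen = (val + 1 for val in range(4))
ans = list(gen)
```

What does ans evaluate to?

Step 1: For each val in range(4), compute val+1:
  val=0: 0+1 = 1
  val=1: 1+1 = 2
  val=2: 2+1 = 3
  val=3: 3+1 = 4
Therefore ans = [1, 2, 3, 4].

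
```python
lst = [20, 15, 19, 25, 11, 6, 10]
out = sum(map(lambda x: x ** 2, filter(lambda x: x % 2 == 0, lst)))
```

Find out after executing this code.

Step 1: Filter even numbers from [20, 15, 19, 25, 11, 6, 10]: [20, 6, 10]
Step 2: Square each: [400, 36, 100]
Step 3: Sum = 536.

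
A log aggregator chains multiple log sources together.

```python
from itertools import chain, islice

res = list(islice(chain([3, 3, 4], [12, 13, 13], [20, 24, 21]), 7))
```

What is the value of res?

Step 1: chain([3, 3, 4], [12, 13, 13], [20, 24, 21]) = [3, 3, 4, 12, 13, 13, 20, 24, 21].
Step 2: islice takes first 7 elements: [3, 3, 4, 12, 13, 13, 20].
Therefore res = [3, 3, 4, 12, 13, 13, 20].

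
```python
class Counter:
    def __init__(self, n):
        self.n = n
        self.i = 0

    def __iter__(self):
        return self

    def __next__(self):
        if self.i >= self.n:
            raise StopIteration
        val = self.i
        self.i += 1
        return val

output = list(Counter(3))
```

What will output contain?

Step 1: Counter(3) creates an iterator counting 0 to 2.
Step 2: list() consumes all values: [0, 1, 2].
Therefore output = [0, 1, 2].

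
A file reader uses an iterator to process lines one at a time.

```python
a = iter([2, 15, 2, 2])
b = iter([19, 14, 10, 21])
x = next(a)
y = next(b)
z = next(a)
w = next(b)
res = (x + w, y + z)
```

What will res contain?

Step 1: a iterates [2, 15, 2, 2], b iterates [19, 14, 10, 21].
Step 2: x = next(a) = 2, y = next(b) = 19.
Step 3: z = next(a) = 15, w = next(b) = 14.
Step 4: res = (2 + 14, 19 + 15) = (16, 34).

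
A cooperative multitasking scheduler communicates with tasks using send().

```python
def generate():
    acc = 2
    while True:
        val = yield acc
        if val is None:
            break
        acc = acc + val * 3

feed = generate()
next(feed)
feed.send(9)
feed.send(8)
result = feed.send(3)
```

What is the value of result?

Step 1: next() -> yield acc=2.
Step 2: send(9) -> val=9, acc = 2 + 9*3 = 29, yield 29.
Step 3: send(8) -> val=8, acc = 29 + 8*3 = 53, yield 53.
Step 4: send(3) -> val=3, acc = 53 + 3*3 = 62, yield 62.
Therefore result = 62.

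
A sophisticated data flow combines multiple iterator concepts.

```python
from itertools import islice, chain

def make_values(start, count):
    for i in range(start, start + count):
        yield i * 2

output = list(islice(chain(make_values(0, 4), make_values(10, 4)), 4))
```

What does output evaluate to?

Step 1: make_values(0, 4) yields [0, 2, 4, 6].
Step 2: make_values(10, 4) yields [20, 22, 24, 26].
Step 3: chain concatenates: [0, 2, 4, 6, 20, 22, 24, 26].
Step 4: islice takes first 4: [0, 2, 4, 6].
Therefore output = [0, 2, 4, 6].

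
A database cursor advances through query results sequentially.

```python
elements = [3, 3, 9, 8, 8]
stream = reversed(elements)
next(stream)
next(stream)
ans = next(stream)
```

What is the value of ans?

Step 1: reversed([3, 3, 9, 8, 8]) gives iterator: [8, 8, 9, 3, 3].
Step 2: First next() = 8, second next() = 8.
Step 3: Third next() = 9.
Therefore ans = 9.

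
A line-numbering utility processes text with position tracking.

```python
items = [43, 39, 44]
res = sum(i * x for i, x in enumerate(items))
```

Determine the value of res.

Step 1: Compute i * x for each (i, x) in enumerate([43, 39, 44]):
  i=0, x=43: 0*43 = 0
  i=1, x=39: 1*39 = 39
  i=2, x=44: 2*44 = 88
Step 2: sum = 0 + 39 + 88 = 127.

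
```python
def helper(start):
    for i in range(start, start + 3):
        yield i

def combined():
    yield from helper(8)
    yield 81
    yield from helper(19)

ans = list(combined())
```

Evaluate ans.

Step 1: combined() delegates to helper(8):
  yield 8
  yield 9
  yield 10
Step 2: yield 81
Step 3: Delegates to helper(19):
  yield 19
  yield 20
  yield 21
Therefore ans = [8, 9, 10, 81, 19, 20, 21].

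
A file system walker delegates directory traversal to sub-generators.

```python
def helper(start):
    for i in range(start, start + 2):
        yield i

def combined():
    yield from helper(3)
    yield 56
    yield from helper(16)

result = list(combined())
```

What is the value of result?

Step 1: combined() delegates to helper(3):
  yield 3
  yield 4
Step 2: yield 56
Step 3: Delegates to helper(16):
  yield 16
  yield 17
Therefore result = [3, 4, 56, 16, 17].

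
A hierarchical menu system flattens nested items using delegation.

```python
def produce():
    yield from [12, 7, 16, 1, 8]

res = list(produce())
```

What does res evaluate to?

Step 1: yield from delegates to the iterable, yielding each element.
Step 2: Collected values: [12, 7, 16, 1, 8].
Therefore res = [12, 7, 16, 1, 8].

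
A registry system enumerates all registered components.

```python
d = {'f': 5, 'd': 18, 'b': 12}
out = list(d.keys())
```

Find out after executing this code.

Step 1: d.keys() returns the dictionary keys in insertion order.
Therefore out = ['f', 'd', 'b'].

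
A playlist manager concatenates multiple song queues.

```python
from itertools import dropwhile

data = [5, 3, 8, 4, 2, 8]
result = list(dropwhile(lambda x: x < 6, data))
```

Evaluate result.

Step 1: dropwhile drops elements while < 6:
  5 < 6: dropped
  3 < 6: dropped
  8: kept (dropping stopped)
Step 2: Remaining elements kept regardless of condition.
Therefore result = [8, 4, 2, 8].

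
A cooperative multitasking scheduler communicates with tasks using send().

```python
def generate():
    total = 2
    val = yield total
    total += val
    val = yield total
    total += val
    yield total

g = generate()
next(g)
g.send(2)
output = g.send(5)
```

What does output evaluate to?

Step 1: next() -> yield total=2.
Step 2: send(2) -> val=2, total = 2+2 = 4, yield 4.
Step 3: send(5) -> val=5, total = 4+5 = 9, yield 9.
Therefore output = 9.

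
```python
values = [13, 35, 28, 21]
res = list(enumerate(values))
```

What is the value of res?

Step 1: enumerate pairs each element with its index:
  (0, 13)
  (1, 35)
  (2, 28)
  (3, 21)
Therefore res = [(0, 13), (1, 35), (2, 28), (3, 21)].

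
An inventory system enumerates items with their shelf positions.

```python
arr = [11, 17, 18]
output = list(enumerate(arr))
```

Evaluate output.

Step 1: enumerate pairs each element with its index:
  (0, 11)
  (1, 17)
  (2, 18)
Therefore output = [(0, 11), (1, 17), (2, 18)].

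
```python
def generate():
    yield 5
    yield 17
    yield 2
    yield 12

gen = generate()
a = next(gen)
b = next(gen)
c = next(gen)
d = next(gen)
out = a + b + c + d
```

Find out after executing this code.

Step 1: Create generator and consume all values:
  a = next(gen) = 5
  b = next(gen) = 17
  c = next(gen) = 2
  d = next(gen) = 12
Step 2: out = 5 + 17 + 2 + 12 = 36.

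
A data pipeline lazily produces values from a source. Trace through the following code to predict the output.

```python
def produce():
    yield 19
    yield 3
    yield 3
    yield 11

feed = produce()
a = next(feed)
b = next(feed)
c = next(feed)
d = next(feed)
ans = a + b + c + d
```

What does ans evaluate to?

Step 1: Create generator and consume all values:
  a = next(feed) = 19
  b = next(feed) = 3
  c = next(feed) = 3
  d = next(feed) = 11
Step 2: ans = 19 + 3 + 3 + 11 = 36.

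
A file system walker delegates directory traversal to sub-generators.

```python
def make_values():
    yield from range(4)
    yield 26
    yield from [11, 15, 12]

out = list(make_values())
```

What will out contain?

Step 1: Trace yields in order:
  yield 0
  yield 1
  yield 2
  yield 3
  yield 26
  yield 11
  yield 15
  yield 12
Therefore out = [0, 1, 2, 3, 26, 11, 15, 12].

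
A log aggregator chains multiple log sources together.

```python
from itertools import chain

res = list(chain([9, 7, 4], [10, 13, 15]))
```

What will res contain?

Step 1: chain() concatenates iterables: [9, 7, 4] + [10, 13, 15].
Therefore res = [9, 7, 4, 10, 13, 15].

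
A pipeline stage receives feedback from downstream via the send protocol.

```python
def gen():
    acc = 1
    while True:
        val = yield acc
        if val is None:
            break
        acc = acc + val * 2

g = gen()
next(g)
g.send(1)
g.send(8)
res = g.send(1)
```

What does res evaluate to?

Step 1: next() -> yield acc=1.
Step 2: send(1) -> val=1, acc = 1 + 1*2 = 3, yield 3.
Step 3: send(8) -> val=8, acc = 3 + 8*2 = 19, yield 19.
Step 4: send(1) -> val=1, acc = 19 + 1*2 = 21, yield 21.
Therefore res = 21.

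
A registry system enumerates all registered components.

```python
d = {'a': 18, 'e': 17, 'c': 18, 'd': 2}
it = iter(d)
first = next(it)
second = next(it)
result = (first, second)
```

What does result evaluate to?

Step 1: iter(d) iterates over keys: ['a', 'e', 'c', 'd'].
Step 2: first = next(it) = 'a', second = next(it) = 'e'.
Therefore result = ('a', 'e').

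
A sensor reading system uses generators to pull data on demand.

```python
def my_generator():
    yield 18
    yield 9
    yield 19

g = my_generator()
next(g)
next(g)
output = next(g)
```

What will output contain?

Step 1: my_generator() creates a generator.
Step 2: next(g) yields 18 (consumed and discarded).
Step 3: next(g) yields 9 (consumed and discarded).
Step 4: next(g) yields 19, assigned to output.
Therefore output = 19.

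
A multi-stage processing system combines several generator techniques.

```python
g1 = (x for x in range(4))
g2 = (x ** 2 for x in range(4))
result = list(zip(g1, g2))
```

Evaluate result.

Step 1: g1 produces [0, 1, 2, 3].
Step 2: g2 produces [0, 1, 4, 9].
Step 3: zip pairs them: [(0, 0), (1, 1), (2, 4), (3, 9)].
Therefore result = [(0, 0), (1, 1), (2, 4), (3, 9)].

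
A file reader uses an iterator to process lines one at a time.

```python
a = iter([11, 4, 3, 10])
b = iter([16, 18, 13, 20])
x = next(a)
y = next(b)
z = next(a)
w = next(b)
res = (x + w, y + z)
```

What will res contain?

Step 1: a iterates [11, 4, 3, 10], b iterates [16, 18, 13, 20].
Step 2: x = next(a) = 11, y = next(b) = 16.
Step 3: z = next(a) = 4, w = next(b) = 18.
Step 4: res = (11 + 18, 16 + 4) = (29, 20).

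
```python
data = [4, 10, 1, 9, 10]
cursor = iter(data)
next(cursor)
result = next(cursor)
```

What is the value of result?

Step 1: Create iterator over [4, 10, 1, 9, 10].
Step 2: next() consumes 4.
Step 3: next() returns 10.
Therefore result = 10.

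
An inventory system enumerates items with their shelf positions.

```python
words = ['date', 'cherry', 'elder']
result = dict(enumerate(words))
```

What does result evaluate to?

Step 1: enumerate pairs indices with words:
  0 -> 'date'
  1 -> 'cherry'
  2 -> 'elder'
Therefore result = {0: 'date', 1: 'cherry', 2: 'elder'}.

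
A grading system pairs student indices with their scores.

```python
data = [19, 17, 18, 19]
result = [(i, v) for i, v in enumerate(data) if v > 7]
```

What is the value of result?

Step 1: Filter enumerate([19, 17, 18, 19]) keeping v > 7:
  (0, 19): 19 > 7, included
  (1, 17): 17 > 7, included
  (2, 18): 18 > 7, included
  (3, 19): 19 > 7, included
Therefore result = [(0, 19), (1, 17), (2, 18), (3, 19)].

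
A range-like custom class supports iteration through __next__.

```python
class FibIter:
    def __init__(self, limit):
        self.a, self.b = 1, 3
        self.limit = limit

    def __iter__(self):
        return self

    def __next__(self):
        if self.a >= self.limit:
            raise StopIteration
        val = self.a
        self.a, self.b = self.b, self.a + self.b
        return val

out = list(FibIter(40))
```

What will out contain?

Step 1: Fibonacci-like sequence (a=1, b=3) until >= 40:
  Yield 1, then a,b = 3,4
  Yield 3, then a,b = 4,7
  Yield 4, then a,b = 7,11
  Yield 7, then a,b = 11,18
  Yield 11, then a,b = 18,29
  Yield 18, then a,b = 29,47
  Yield 29, then a,b = 47,76
Step 2: 47 >= 40, stop.
Therefore out = [1, 3, 4, 7, 11, 18, 29].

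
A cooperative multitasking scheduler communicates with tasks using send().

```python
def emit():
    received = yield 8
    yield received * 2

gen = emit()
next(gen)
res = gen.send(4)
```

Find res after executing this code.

Step 1: next(gen) advances to first yield, producing 8.
Step 2: send(4) resumes, received = 4.
Step 3: yield received * 2 = 4 * 2 = 8.
Therefore res = 8.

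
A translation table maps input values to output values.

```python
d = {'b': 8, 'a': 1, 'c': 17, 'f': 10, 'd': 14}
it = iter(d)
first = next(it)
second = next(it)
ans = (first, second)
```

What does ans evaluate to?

Step 1: iter(d) iterates over keys: ['b', 'a', 'c', 'f', 'd'].
Step 2: first = next(it) = 'b', second = next(it) = 'a'.
Therefore ans = ('b', 'a').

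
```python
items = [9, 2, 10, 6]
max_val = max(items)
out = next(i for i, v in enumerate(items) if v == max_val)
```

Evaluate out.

Step 1: max([9, 2, 10, 6]) = 10.
Step 2: Find first index where value == 10:
  Index 0: 9 != 10
  Index 1: 2 != 10
  Index 2: 10 == 10, found!
Therefore out = 2.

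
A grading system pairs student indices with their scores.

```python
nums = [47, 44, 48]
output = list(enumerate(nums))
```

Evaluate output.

Step 1: enumerate pairs each element with its index:
  (0, 47)
  (1, 44)
  (2, 48)
Therefore output = [(0, 47), (1, 44), (2, 48)].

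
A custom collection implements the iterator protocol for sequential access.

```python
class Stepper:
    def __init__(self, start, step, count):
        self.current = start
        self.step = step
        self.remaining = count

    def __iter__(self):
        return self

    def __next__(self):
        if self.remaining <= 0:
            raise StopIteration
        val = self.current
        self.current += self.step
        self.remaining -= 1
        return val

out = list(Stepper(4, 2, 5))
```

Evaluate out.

Step 1: Stepper starts at 4, increments by 2, for 5 steps:
  Yield 4, then current += 2
  Yield 6, then current += 2
  Yield 8, then current += 2
  Yield 10, then current += 2
  Yield 12, then current += 2
Therefore out = [4, 6, 8, 10, 12].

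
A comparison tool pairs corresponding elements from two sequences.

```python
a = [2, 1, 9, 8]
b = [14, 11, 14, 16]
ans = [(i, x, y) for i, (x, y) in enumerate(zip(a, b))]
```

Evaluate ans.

Step 1: enumerate(zip(a, b)) gives index with paired elements:
  i=0: (2, 14)
  i=1: (1, 11)
  i=2: (9, 14)
  i=3: (8, 16)
Therefore ans = [(0, 2, 14), (1, 1, 11), (2, 9, 14), (3, 8, 16)].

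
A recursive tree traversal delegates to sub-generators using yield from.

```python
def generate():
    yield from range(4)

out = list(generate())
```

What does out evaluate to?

Step 1: yield from delegates to the iterable, yielding each element.
Step 2: Collected values: [0, 1, 2, 3].
Therefore out = [0, 1, 2, 3].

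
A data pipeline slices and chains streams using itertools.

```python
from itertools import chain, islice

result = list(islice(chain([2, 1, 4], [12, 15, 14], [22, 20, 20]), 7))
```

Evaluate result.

Step 1: chain([2, 1, 4], [12, 15, 14], [22, 20, 20]) = [2, 1, 4, 12, 15, 14, 22, 20, 20].
Step 2: islice takes first 7 elements: [2, 1, 4, 12, 15, 14, 22].
Therefore result = [2, 1, 4, 12, 15, 14, 22].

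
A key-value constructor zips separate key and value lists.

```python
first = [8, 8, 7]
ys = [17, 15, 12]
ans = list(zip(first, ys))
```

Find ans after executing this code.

Step 1: zip pairs elements at same index:
  Index 0: (8, 17)
  Index 1: (8, 15)
  Index 2: (7, 12)
Therefore ans = [(8, 17), (8, 15), (7, 12)].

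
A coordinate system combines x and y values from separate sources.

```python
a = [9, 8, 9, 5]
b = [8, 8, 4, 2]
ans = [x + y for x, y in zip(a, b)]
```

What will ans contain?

Step 1: Add corresponding elements:
  9 + 8 = 17
  8 + 8 = 16
  9 + 4 = 13
  5 + 2 = 7
Therefore ans = [17, 16, 13, 7].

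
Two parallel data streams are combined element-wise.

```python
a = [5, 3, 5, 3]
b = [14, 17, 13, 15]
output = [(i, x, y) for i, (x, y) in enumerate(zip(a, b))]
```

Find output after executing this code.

Step 1: enumerate(zip(a, b)) gives index with paired elements:
  i=0: (5, 14)
  i=1: (3, 17)
  i=2: (5, 13)
  i=3: (3, 15)
Therefore output = [(0, 5, 14), (1, 3, 17), (2, 5, 13), (3, 3, 15)].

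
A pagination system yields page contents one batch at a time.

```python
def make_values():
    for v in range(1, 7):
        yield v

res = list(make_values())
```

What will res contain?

Step 1: The generator yields each value from range(1, 7).
Step 2: list() consumes all yields: [1, 2, 3, 4, 5, 6].
Therefore res = [1, 2, 3, 4, 5, 6].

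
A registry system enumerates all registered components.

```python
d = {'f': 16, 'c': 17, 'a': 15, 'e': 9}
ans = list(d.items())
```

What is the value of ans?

Step 1: d.items() returns (key, value) pairs in insertion order.
Therefore ans = [('f', 16), ('c', 17), ('a', 15), ('e', 9)].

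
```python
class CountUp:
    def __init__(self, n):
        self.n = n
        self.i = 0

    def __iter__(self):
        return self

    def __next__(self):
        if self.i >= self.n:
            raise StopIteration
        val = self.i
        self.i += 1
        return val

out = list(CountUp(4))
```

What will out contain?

Step 1: CountUp(4) creates an iterator counting 0 to 3.
Step 2: list() consumes all values: [0, 1, 2, 3].
Therefore out = [0, 1, 2, 3].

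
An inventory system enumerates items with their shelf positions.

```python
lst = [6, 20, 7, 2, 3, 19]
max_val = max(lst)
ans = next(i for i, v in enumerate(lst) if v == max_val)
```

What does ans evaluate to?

Step 1: max([6, 20, 7, 2, 3, 19]) = 20.
Step 2: Find first index where value == 20:
  Index 0: 6 != 20
  Index 1: 20 == 20, found!
Therefore ans = 1.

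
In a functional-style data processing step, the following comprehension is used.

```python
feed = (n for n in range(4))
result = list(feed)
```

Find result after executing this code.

Step 1: Generator expression iterates range(4): [0, 1, 2, 3].
Step 2: list() collects all values.
Therefore result = [0, 1, 2, 3].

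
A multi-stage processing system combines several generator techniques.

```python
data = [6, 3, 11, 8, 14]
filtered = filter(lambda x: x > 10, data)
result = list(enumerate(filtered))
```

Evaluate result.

Step 1: Filter [6, 3, 11, 8, 14] for > 10: [11, 14].
Step 2: enumerate re-indexes from 0: [(0, 11), (1, 14)].
Therefore result = [(0, 11), (1, 14)].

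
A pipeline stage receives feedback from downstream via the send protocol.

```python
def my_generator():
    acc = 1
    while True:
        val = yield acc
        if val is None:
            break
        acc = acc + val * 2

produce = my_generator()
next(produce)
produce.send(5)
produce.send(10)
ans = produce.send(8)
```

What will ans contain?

Step 1: next() -> yield acc=1.
Step 2: send(5) -> val=5, acc = 1 + 5*2 = 11, yield 11.
Step 3: send(10) -> val=10, acc = 11 + 10*2 = 31, yield 31.
Step 4: send(8) -> val=8, acc = 31 + 8*2 = 47, yield 47.
Therefore ans = 47.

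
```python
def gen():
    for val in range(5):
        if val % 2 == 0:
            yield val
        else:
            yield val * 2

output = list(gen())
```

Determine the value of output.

Step 1: For each val in range(5), yield val if even, else val*2:
  val=0 (even): yield 0
  val=1 (odd): yield 1*2 = 2
  val=2 (even): yield 2
  val=3 (odd): yield 3*2 = 6
  val=4 (even): yield 4
Therefore output = [0, 2, 2, 6, 4].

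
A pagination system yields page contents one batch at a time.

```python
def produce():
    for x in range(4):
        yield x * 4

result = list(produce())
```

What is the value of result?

Step 1: For each x in range(4), yield x * 4:
  x=0: yield 0 * 4 = 0
  x=1: yield 1 * 4 = 4
  x=2: yield 2 * 4 = 8
  x=3: yield 3 * 4 = 12
Therefore result = [0, 4, 8, 12].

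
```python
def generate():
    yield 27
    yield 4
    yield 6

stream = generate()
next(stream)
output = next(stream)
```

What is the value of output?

Step 1: generate() creates a generator.
Step 2: next(stream) yields 27 (consumed and discarded).
Step 3: next(stream) yields 4, assigned to output.
Therefore output = 4.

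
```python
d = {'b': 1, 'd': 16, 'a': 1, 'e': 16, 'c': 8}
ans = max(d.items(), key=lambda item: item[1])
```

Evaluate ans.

Step 1: Find item with maximum value:
  ('b', 1)
  ('d', 16)
  ('a', 1)
  ('e', 16)
  ('c', 8)
Step 2: Maximum value is 16 at key 'd'.
Therefore ans = ('d', 16).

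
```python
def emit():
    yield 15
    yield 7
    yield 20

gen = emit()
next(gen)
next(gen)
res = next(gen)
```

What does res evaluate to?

Step 1: emit() creates a generator.
Step 2: next(gen) yields 15 (consumed and discarded).
Step 3: next(gen) yields 7 (consumed and discarded).
Step 4: next(gen) yields 20, assigned to res.
Therefore res = 20.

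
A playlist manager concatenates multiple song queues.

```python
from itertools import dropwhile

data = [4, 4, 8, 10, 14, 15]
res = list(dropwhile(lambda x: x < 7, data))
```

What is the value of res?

Step 1: dropwhile drops elements while < 7:
  4 < 7: dropped
  4 < 7: dropped
  8: kept (dropping stopped)
Step 2: Remaining elements kept regardless of condition.
Therefore res = [8, 10, 14, 15].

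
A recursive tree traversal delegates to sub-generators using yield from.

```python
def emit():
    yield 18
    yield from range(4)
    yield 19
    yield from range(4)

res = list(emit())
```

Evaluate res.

Step 1: Trace yields in order:
  yield 18
  yield 0
  yield 1
  yield 2
  yield 3
  yield 19
  yield 0
  yield 1
  yield 2
  yield 3
Therefore res = [18, 0, 1, 2, 3, 19, 0, 1, 2, 3].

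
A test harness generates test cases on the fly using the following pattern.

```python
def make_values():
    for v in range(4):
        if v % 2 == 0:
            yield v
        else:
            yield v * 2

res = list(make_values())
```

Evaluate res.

Step 1: For each v in range(4), yield v if even, else v*2:
  v=0 (even): yield 0
  v=1 (odd): yield 1*2 = 2
  v=2 (even): yield 2
  v=3 (odd): yield 3*2 = 6
Therefore res = [0, 2, 2, 6].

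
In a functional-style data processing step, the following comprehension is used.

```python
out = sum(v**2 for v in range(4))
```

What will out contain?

Step 1: Compute v**2 for each v in range(4):
  v=0: 0**2 = 0
  v=1: 1**2 = 1
  v=2: 2**2 = 4
  v=3: 3**2 = 9
Step 2: sum = 0 + 1 + 4 + 9 = 14.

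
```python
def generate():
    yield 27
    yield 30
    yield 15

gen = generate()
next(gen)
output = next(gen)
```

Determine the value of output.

Step 1: generate() creates a generator.
Step 2: next(gen) yields 27 (consumed and discarded).
Step 3: next(gen) yields 30, assigned to output.
Therefore output = 30.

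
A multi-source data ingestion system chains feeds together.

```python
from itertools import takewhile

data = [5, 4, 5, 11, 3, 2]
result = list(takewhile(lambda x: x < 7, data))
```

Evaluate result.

Step 1: takewhile stops at first element >= 7:
  5 < 7: take
  4 < 7: take
  5 < 7: take
  11 >= 7: stop
Therefore result = [5, 4, 5].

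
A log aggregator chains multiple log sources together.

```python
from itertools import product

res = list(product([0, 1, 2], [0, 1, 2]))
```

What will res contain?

Step 1: product([0, 1, 2], [0, 1, 2]) gives all pairs:
  (0, 0)
  (0, 1)
  (0, 2)
  (1, 0)
  (1, 1)
  (1, 2)
  (2, 0)
  (2, 1)
  (2, 2)
Therefore res = [(0, 0), (0, 1), (0, 2), (1, 0), (1, 1), (1, 2), (2, 0), (2, 1), (2, 2)].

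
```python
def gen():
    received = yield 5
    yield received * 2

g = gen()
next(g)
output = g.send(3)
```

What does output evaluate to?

Step 1: next(g) advances to first yield, producing 5.
Step 2: send(3) resumes, received = 3.
Step 3: yield received * 2 = 3 * 2 = 6.
Therefore output = 6.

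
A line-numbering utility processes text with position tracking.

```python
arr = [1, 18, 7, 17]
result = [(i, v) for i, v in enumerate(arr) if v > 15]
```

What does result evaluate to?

Step 1: Filter enumerate([1, 18, 7, 17]) keeping v > 15:
  (0, 1): 1 <= 15, excluded
  (1, 18): 18 > 15, included
  (2, 7): 7 <= 15, excluded
  (3, 17): 17 > 15, included
Therefore result = [(1, 18), (3, 17)].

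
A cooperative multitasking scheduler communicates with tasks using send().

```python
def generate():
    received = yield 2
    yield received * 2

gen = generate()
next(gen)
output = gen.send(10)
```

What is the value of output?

Step 1: next(gen) advances to first yield, producing 2.
Step 2: send(10) resumes, received = 10.
Step 3: yield received * 2 = 10 * 2 = 20.
Therefore output = 20.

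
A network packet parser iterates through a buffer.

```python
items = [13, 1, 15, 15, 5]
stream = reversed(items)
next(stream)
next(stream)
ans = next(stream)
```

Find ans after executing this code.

Step 1: reversed([13, 1, 15, 15, 5]) gives iterator: [5, 15, 15, 1, 13].
Step 2: First next() = 5, second next() = 15.
Step 3: Third next() = 15.
Therefore ans = 15.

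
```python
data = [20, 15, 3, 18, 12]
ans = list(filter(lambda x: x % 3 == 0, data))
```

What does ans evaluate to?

Step 1: Filter elements divisible by 3:
  20 % 3 = 2: removed
  15 % 3 = 0: kept
  3 % 3 = 0: kept
  18 % 3 = 0: kept
  12 % 3 = 0: kept
Therefore ans = [15, 3, 18, 12].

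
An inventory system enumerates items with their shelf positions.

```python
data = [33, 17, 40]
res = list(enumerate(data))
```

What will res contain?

Step 1: enumerate pairs each element with its index:
  (0, 33)
  (1, 17)
  (2, 40)
Therefore res = [(0, 33), (1, 17), (2, 40)].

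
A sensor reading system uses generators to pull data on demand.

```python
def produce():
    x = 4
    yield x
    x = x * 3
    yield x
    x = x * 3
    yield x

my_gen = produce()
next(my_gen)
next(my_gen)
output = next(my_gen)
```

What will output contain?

Step 1: Trace through generator execution:
  Yield 1: x starts at 4, yield 4
  Yield 2: x = 4 * 3 = 12, yield 12
  Yield 3: x = 12 * 3 = 36, yield 36
Step 2: First next() gets 4, second next() gets the second value, third next() yields 36.
Therefore output = 36.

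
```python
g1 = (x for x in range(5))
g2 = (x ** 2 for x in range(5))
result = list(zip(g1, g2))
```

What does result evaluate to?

Step 1: g1 produces [0, 1, 2, 3, 4].
Step 2: g2 produces [0, 1, 4, 9, 16].
Step 3: zip pairs them: [(0, 0), (1, 1), (2, 4), (3, 9), (4, 16)].
Therefore result = [(0, 0), (1, 1), (2, 4), (3, 9), (4, 16)].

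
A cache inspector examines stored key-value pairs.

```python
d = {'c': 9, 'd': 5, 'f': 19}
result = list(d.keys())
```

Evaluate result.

Step 1: d.keys() returns the dictionary keys in insertion order.
Therefore result = ['c', 'd', 'f'].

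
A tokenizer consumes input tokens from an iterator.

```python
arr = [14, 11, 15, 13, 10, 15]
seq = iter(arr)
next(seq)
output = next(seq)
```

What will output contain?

Step 1: Create iterator over [14, 11, 15, 13, 10, 15].
Step 2: next() consumes 14.
Step 3: next() returns 11.
Therefore output = 11.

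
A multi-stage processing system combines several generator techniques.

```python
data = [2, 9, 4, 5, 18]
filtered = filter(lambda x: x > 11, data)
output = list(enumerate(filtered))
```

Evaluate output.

Step 1: Filter [2, 9, 4, 5, 18] for > 11: [18].
Step 2: enumerate re-indexes from 0: [(0, 18)].
Therefore output = [(0, 18)].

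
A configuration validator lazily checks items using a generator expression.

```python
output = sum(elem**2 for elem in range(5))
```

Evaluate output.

Step 1: Compute elem**2 for each elem in range(5):
  elem=0: 0**2 = 0
  elem=1: 1**2 = 1
  elem=2: 2**2 = 4
  elem=3: 3**2 = 9
  elem=4: 4**2 = 16
Step 2: sum = 0 + 1 + 4 + 9 + 16 = 30.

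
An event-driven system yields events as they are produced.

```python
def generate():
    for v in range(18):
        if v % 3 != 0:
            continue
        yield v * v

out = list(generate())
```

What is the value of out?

Step 1: Only yield v**2 when v is divisible by 3:
  v=0: 0 % 3 == 0, yield 0**2 = 0
  v=3: 3 % 3 == 0, yield 3**2 = 9
  v=6: 6 % 3 == 0, yield 6**2 = 36
  v=9: 9 % 3 == 0, yield 9**2 = 81
  v=12: 12 % 3 == 0, yield 12**2 = 144
  v=15: 15 % 3 == 0, yield 15**2 = 225
Therefore out = [0, 9, 36, 81, 144, 225].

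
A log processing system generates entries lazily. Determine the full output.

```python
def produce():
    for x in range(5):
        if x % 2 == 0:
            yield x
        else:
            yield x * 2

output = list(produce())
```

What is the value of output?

Step 1: For each x in range(5), yield x if even, else x*2:
  x=0 (even): yield 0
  x=1 (odd): yield 1*2 = 2
  x=2 (even): yield 2
  x=3 (odd): yield 3*2 = 6
  x=4 (even): yield 4
Therefore output = [0, 2, 2, 6, 4].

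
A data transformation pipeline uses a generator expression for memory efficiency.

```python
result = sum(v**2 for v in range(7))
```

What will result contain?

Step 1: Compute v**2 for each v in range(7):
  v=0: 0**2 = 0
  v=1: 1**2 = 1
  v=2: 2**2 = 4
  v=3: 3**2 = 9
  v=4: 4**2 = 16
  v=5: 5**2 = 25
  v=6: 6**2 = 36
Step 2: sum = 0 + 1 + 4 + 9 + 16 + 25 + 36 = 91.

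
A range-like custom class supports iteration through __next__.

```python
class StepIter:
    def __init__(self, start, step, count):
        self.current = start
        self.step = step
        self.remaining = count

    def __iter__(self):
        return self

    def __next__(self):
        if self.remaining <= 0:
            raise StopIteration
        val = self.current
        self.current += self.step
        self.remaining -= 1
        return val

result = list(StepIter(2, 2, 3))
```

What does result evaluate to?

Step 1: StepIter starts at 2, increments by 2, for 3 steps:
  Yield 2, then current += 2
  Yield 4, then current += 2
  Yield 6, then current += 2
Therefore result = [2, 4, 6].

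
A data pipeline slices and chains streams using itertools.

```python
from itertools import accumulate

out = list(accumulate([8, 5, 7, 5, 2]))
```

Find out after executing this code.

Step 1: accumulate computes running sums:
  + 8 = 8
  + 5 = 13
  + 7 = 20
  + 5 = 25
  + 2 = 27
Therefore out = [8, 13, 20, 25, 27].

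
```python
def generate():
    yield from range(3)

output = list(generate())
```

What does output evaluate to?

Step 1: yield from delegates to the iterable, yielding each element.
Step 2: Collected values: [0, 1, 2].
Therefore output = [0, 1, 2].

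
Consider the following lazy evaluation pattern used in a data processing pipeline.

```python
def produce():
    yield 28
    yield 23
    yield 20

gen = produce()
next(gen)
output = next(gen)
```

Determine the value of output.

Step 1: produce() creates a generator.
Step 2: next(gen) yields 28 (consumed and discarded).
Step 3: next(gen) yields 23, assigned to output.
Therefore output = 23.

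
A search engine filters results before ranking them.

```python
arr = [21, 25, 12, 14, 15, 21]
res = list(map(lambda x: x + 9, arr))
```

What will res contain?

Step 1: Apply lambda x: x + 9 to each element:
  21 -> 30
  25 -> 34
  12 -> 21
  14 -> 23
  15 -> 24
  21 -> 30
Therefore res = [30, 34, 21, 23, 24, 30].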